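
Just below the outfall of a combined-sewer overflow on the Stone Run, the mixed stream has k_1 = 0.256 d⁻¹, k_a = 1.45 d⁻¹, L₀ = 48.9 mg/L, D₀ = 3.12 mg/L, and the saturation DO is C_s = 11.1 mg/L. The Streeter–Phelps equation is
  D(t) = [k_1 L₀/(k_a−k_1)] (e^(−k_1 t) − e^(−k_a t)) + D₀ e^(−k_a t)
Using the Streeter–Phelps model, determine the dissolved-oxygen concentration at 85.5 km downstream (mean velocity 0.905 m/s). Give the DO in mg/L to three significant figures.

DO ≈ 4.68 mg/L

Travel time t = x/v = 85.5 km / (0.905 m/s) = 85500 m / 0.905 m/s = 94480 s = 1.093 d.
k_1 L₀/(k_a−k_1) = 0.256×48.9/(1.45−0.256) = 12.52/1.194 = 10.48 mg/L.
e^(−k_1 t) = e^(−0.256×1.093) = 0.7558; e^(−k_a t) = e^(−1.45×1.093) = 0.2048.
D = 10.48 × (0.7558 − 0.2048) + 3.12 × 0.2048 = 5.777 + 0.6391 = 6.416 mg/L.
DO = C_s − D = 11.1 − 6.416 = 4.684 mg/L.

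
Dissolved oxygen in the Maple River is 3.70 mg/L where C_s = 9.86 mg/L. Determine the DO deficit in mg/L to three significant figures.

D ≈ 6.16 mg/L

D = C_s − C = 9.86 − 3.70 = 6.16 mg/L.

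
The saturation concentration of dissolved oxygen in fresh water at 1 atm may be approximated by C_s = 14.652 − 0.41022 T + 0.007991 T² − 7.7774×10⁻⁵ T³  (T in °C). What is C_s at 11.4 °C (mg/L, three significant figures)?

C_s = 14.652 − 0.41022×11.4 + 0.007991×11.4² − 7.7774×10⁻⁵×11.4³ = 10.90 mg/L.

C_s ≈ 10.9 mg/L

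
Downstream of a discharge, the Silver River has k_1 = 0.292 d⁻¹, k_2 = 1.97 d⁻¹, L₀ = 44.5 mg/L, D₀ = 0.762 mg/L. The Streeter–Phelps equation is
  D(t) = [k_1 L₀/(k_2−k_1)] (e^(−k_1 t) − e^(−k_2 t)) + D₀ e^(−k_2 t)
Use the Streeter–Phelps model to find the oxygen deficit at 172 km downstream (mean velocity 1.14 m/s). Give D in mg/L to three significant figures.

D ≈ 4.43 mg/L

Travel time t = x/v = 172 km / (1.14 m/s) = 172000 m / 1.14 m/s = 150900 s = 1.746 d.
k_1 L₀/(k_2−k_1) = 0.292×44.5/(1.97−0.292) = 12.99/1.678 = 7.744 mg/L.
e^(−k_1 t) = e^(−0.292×1.746) = 0.6006; e^(−k_2 t) = e^(−1.97×1.746) = 0.03206.
D = 7.744 × (0.6006 − 0.03206) + 0.762 × 0.03206 = 4.402 + 0.02443 = 4.427 mg/L.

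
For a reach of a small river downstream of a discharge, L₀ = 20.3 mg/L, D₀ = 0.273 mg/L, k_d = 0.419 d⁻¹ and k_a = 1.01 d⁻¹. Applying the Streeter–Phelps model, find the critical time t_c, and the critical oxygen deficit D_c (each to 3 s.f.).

At the critical point dD/dt = 0, so k_d L₀ e^(−k_d t) = k_a D. Substituting D(t) from the Streeter–Phelps equation and solving for t gives
t_c = ln[(k_a/k_d)(1 − D₀(k_a−k_d)/(k_d L₀))] / (k_a−k_d).
Here k_a−k_d = 0.5910 d⁻¹ and 1 − D₀(k_a−k_d)/(k_d L₀) = 1 − 0.273×0.5910/(0.419×20.3) = 0.9810, so
t_c = ln(2.411 × 0.9810) / 0.5910 = 0.8607 / 0.5910 = 1.456 d.
L(t_c) = L₀ e^(−k_d t_c) = 20.3 × 0.5432 = 11.03 mg/L, and at the critical point k_a D_c = k_d L, so D_c = (0.419/1.01) × 11.03 = 4.575 mg/L.

t_c ≈ 1.46 d; D_c ≈ 4.57 mg/L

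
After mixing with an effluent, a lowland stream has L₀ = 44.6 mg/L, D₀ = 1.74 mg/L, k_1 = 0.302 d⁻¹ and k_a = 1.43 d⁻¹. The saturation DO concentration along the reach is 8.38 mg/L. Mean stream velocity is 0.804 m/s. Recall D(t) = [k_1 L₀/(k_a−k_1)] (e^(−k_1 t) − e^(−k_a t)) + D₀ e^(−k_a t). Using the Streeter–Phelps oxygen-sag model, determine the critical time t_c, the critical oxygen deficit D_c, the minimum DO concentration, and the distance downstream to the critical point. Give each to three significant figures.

With k_a/k_1 = 4.735 and 1 − D₀(k_a−k_1)/(k_1 L₀) = 0.8543,
t_c = ln(4.735 × 0.8543) / (1.43 − 0.302) = ln(4.045) / 1.128 = 1.398/1.128 = 1.239 d.
D_c = (k_1/k_a) L₀ e^(−k_1 t_c) = (0.302/1.43) × 44.6 × e^(−0.302×1.239) = 0.2112 × 44.6 × 0.6879 = 6.479 mg/L.
Minimum DO = C_s − D_c = 8.38 − 6.479 = 1.901 mg/L.
x_c = v t_c = 0.804 m/s × 1.239 d × 86400 s/d = 86060 m ≈ 86.1 km.

t_c ≈ 1.24 d; D_c ≈ 6.48 mg/L; min DO ≈ 1.90 mg/L; x_c ≈ 86.1 km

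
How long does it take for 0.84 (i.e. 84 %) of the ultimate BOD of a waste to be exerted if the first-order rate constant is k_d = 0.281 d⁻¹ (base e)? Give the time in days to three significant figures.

t ≈ 6.52 d

y/L₀ = 1 − e^(−k_d t) = 0.84 ⇒ e^(−k_d t) = 0.160
t = −ln(0.160) / 0.281 = 1.833 / 0.281 = 6.522 d.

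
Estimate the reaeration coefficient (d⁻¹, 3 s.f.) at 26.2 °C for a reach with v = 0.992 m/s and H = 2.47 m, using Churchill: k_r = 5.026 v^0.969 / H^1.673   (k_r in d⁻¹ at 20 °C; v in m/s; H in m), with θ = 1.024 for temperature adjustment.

k_r(20) = 5.026 × 0.992^0.969 / 2.47^1.673 = 5.026 × 0.9922 / 4.539 = 1.099 d⁻¹.
k_r(26.2) = 1.099 × 1.024^(26.2−20) = 1.099 × 1.158 = 1.273 d⁻¹.

k_r ≈ 1.27 d⁻¹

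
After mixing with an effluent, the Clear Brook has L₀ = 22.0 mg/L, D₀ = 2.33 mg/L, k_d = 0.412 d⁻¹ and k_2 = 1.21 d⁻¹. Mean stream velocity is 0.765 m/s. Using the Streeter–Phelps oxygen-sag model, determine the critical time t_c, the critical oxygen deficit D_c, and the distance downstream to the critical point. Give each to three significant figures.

t_c = [1/(k_2−k_d)] ln[(k_2/k_d)(1 − D₀(k_2−k_d)/(k_d L₀))]
= [1/(1.21−0.412)] ln[(1.21/0.412)(1 − 2.33×0.7980/(0.412×22.0))]
= (1/0.7980) ln[2.937 × 0.7949] = 1.253 × ln(2.334) = 1.253 × 0.8478 = 1.062 d.
D_c = (k_d/k_2) L₀ e^(−k_d t_c) = (0.412/1.21) × 22.0 × e^(−0.412×1.062) = 0.3405 × 22.0 × 0.6455 = 4.836 mg/L.
x_c = v t_c = 0.765 m/s × 1.062 d × 86400 s/d = 70220 m ≈ 70.2 km.

t_c ≈ 1.06 d; D_c ≈ 4.84 mg/L; x_c ≈ 70.2 km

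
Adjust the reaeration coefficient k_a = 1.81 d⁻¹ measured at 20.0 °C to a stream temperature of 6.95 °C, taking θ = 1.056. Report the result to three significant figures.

k_a ≈ 0.889 d⁻¹

k_a(T₂) = k_a(T₁) · θ^(T₂−T₁) = 1.81 × 1.056^(6.95−20.0)
= 1.81 × 1.056^-13.1 = 1.81 × 0.4911 = 0.8889 d⁻¹.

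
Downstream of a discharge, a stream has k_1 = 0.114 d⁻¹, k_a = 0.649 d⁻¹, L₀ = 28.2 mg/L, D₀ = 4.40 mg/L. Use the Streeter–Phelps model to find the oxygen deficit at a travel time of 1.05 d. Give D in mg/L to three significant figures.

k_1 L₀/(k_a−k_1) = 0.114×28.2/(0.649−0.114) = 3.215/0.5350 = 6.009 mg/L.
e^(−k_1 t) = e^(−0.114×1.050) = 0.8872; e^(−k_a t) = e^(−0.649×1.050) = 0.5059.
D = 6.009 × (0.8872 − 0.5059) + 4.40 × 0.5059 = 2.291 + 2.226 = 4.517 mg/L.

D ≈ 4.52 mg/L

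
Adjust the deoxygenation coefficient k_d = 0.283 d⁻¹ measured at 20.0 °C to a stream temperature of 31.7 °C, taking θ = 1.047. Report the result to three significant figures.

k_d ≈ 0.484 d⁻¹

k_d(T₂) = k_d(T₁) · θ^(T₂−T₁) = 0.283 × 1.047^(31.7−20.0)
= 0.283 × 1.047^11.7 = 0.283 × 1.711 = 0.4844 d⁻¹.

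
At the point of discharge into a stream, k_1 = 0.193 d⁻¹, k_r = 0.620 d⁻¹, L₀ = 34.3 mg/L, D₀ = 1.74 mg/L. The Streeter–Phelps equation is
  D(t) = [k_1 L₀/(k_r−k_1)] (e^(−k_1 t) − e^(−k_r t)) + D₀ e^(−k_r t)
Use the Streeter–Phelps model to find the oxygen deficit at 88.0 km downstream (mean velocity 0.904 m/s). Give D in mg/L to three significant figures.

D ≈ 5.63 mg/L

Travel time t = x/v = 88.0 km / (0.904 m/s) = 88000 m / 0.904 m/s = 97350 s = 1.127 d.
k_1 L₀/(k_r−k_1) = 0.193×34.3/(0.620−0.193) = 6.620/0.4270 = 15.50 mg/L.
e^(−k_1 t) = e^(−0.193×1.127) = 0.8046; e^(−k_r t) = e^(−0.620×1.127) = 0.4973.
D = 15.50 × (0.8046 − 0.4973) + 1.74 × 0.4973 = 4.764 + 0.8653 = 5.629 mg/L.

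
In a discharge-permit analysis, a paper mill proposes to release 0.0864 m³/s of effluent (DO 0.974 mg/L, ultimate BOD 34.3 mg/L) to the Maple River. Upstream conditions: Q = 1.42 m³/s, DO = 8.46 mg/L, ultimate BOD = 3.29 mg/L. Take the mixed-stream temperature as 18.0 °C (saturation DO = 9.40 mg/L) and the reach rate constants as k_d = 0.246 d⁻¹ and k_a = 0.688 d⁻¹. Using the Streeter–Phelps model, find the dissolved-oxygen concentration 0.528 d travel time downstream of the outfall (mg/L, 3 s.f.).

Mixed DO = (1.42×8.46 + 0.0864×0.974)/(1.42+0.0864) = 12.10/1.506 = 8.031 mg/L.
Mixed L₀ = (1.42×3.29 + 0.0864×34.3)/(1.506) = 7.635/1.506 = 5.069 mg/L.
Initial deficit D₀ = C_s − DO₀ = 9.40 − 8.031 = 1.369 mg/L.
D(0.528) = [0.246×5.069/(0.688−0.246)](e^(−0.246×0.528) − e^(−0.688×0.528)) + 1.369 e^(−0.688×0.528)
= 2.821 × (0.8782 − 0.6954) + 1.369 × 0.6954 = 1.468 mg/L.
DO = 9.40 − 1.468 = 7.932 mg/L.

DO ≈ 7.93 mg/L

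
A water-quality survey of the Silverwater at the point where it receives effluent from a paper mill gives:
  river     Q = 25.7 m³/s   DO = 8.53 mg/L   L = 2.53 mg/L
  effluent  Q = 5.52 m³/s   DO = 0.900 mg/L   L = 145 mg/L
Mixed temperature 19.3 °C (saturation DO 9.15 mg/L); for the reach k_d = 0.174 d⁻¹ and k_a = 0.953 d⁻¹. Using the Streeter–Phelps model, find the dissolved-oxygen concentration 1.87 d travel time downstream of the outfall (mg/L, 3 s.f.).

DO ≈ 5.39 mg/L

Mixed DO = (25.7×8.53 + 5.52×0.900)/(25.7+5.52) = 224.2/31.22 = 7.181 mg/L.
Mixed L₀ = (25.7×2.53 + 5.52×145)/(31.22) = 865.4/31.22 = 27.72 mg/L.
Initial deficit D₀ = C_s − DO₀ = 9.15 − 7.181 = 1.969 mg/L.
D(1.87) = [0.174×27.72/(0.953−0.174)](e^(−0.174×1.87) − e^(−0.953×1.87)) + 1.969 e^(−0.953×1.87)
= 6.192 × (0.7223 − 0.1683) + 1.969 × 0.1683 = 3.761 mg/L.
DO = 9.15 − 3.761 = 5.389 mg/L.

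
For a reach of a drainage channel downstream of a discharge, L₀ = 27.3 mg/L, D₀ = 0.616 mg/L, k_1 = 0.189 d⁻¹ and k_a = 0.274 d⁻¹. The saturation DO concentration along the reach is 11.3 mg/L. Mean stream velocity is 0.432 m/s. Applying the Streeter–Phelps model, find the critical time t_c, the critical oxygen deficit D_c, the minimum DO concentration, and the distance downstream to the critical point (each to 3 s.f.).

t_c ≈ 4.25 d; D_c ≈ 8.44 mg/L; min DO ≈ 2.86 mg/L; x_c ≈ 159 km

With k_a/k_1 = 1.450 and 1 − D₀(k_a−k_1)/(k_1 L₀) = 0.9899,
t_c = ln(1.450 × 0.9899) / (0.274 − 0.189) = ln(1.435) / 0.08500 = 0.3612/0.08500 = 4.249 d.
D_c = (k_1/k_a) L₀ e^(−k_1 t_c) = (0.189/0.274) × 27.3 × e^(−0.189×4.249) = 0.6898 × 27.3 × 0.4479 = 8.435 mg/L.
Minimum DO = C_s − D_c = 11.3 − 8.435 = 2.865 mg/L.
x_c = v t_c = 0.432 m/s × 4.249 d × 86400 s/d = 158600 m ≈ 159 km.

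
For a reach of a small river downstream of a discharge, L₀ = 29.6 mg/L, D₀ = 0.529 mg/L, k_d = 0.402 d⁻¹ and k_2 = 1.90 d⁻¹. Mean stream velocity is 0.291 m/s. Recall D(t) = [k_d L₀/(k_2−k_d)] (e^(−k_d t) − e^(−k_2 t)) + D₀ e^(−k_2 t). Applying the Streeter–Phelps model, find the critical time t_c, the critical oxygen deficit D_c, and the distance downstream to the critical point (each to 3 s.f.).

At the critical point dD/dt = 0, so k_d L₀ e^(−k_d t) = k_2 D. Substituting D(t) from the Streeter–Phelps equation and solving for t gives
t_c = ln[(k_2/k_d)(1 − D₀(k_2−k_d)/(k_d L₀))] / (k_2−k_d).
Here k_2−k_d = 1.498 d⁻¹ and 1 − D₀(k_2−k_d)/(k_d L₀) = 1 − 0.529×1.498/(0.402×29.6) = 0.9334, so
t_c = ln(4.726 × 0.9334) / 1.498 = 1.484 / 1.498 = 0.9908 d.
D_c = (k_d/k_2) L₀ e^(−k_d t_c) = (0.402/1.90) × 29.6 × e^(−0.402×0.9908) = 0.2116 × 29.6 × 0.6715 = 4.205 mg/L.
x_c = v t_c = 0.291 m/s × 0.9908 d × 86400 s/d = 24910 m ≈ 24.9 km.

t_c ≈ 0.991 d; D_c ≈ 4.21 mg/L; x_c ≈ 24.9 km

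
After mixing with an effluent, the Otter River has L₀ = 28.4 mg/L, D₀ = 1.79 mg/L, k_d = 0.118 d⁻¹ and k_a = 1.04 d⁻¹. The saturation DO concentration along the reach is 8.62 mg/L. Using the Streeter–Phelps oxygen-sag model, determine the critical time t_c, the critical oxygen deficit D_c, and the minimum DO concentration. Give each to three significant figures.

t_c ≈ 1.62 d; D_c ≈ 2.66 mg/L; min DO ≈ 5.96 mg/L

At the critical point dD/dt = 0, so k_d L₀ e^(−k_d t) = k_a D. Substituting D(t) from the Streeter–Phelps equation and solving for t gives
t_c = ln[(k_a/k_d)(1 − D₀(k_a−k_d)/(k_d L₀))] / (k_a−k_d).
Here k_a−k_d = 0.9220 d⁻¹ and 1 − D₀(k_a−k_d)/(k_d L₀) = 1 − 1.79×0.9220/(0.118×28.4) = 0.5075, so
t_c = ln(8.814 × 0.5075) / 0.9220 = 1.498 / 0.9220 = 1.625 d.
L(t_c) = L₀ e^(−k_d t_c) = 28.4 × 0.8255 = 23.45 mg/L, and at the critical point k_a D_c = k_d L, so D_c = (0.118/1.04) × 23.45 = 2.660 mg/L.
Minimum DO = C_s − D_c = 8.62 − 2.660 = 5.960 mg/L.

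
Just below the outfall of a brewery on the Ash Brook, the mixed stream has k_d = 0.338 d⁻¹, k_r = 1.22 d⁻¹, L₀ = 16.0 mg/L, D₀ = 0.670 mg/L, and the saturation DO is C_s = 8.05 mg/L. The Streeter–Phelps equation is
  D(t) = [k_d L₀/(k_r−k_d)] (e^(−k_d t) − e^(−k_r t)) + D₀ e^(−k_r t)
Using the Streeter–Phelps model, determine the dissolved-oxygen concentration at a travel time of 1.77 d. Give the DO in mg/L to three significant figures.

k_d L₀/(k_r−k_d) = 0.338×16.0/(1.22−0.338) = 5.408/0.8820 = 6.132 mg/L.
e^(−k_d t) = e^(−0.338×1.770) = 0.5498; e^(−k_r t) = e^(−1.22×1.770) = 0.1154.
D = 6.132 × (0.5498 − 0.1154) + 0.670 × 0.1154 = 2.663 + 0.07731 = 2.741 mg/L.
DO = C_s − D = 8.05 − 2.741 = 5.309 mg/L.

DO ≈ 5.31 mg/L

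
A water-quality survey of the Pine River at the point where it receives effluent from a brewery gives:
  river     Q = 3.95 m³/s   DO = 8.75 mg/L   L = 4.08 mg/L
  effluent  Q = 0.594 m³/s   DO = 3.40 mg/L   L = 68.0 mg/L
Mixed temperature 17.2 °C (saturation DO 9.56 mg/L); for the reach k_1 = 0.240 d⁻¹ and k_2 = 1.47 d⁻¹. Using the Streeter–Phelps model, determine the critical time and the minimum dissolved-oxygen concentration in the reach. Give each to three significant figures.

Mixed DO = (3.95×8.75 + 0.594×3.40)/(3.95+0.594) = 36.58/4.544 = 8.051 mg/L.
Mixed L₀ = (3.95×4.08 + 0.594×68.0)/(4.544) = 56.51/4.544 = 12.44 mg/L.
Initial deficit D₀ = C_s − DO₀ = 9.56 − 8.051 = 1.509 mg/L.
t_c = (1/1.230) ln[(1.47/0.240)(1 − 1.509×1.230/(0.240×12.44))] = 0.8130 × ln(2.315) = 0.6825 d.
D_c = (0.240/1.47) × 12.44 × e^(−0.240×0.6825) = 0.1633 × 12.44 × 0.8489 = 1.724 mg/L.
Minimum DO = 9.56 − 1.724 = 7.836 mg/L.

t_c ≈ 0.682 d; minimum DO ≈ 7.84 mg/L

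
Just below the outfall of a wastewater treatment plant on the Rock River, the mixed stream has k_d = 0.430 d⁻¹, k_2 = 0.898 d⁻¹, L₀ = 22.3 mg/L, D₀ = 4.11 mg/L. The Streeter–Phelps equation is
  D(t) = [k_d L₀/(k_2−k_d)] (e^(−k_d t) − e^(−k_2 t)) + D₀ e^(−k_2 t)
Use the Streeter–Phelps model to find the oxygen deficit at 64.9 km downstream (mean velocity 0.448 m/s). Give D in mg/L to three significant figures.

Travel time t = x/v = 64.9 km / (0.448 m/s) = 64900 m / 0.448 m/s = 144900 s = 1.677 d.
k_d L₀/(k_2−k_d) = 0.430×22.3/(0.898−0.430) = 9.589/0.4680 = 20.49 mg/L.
e^(−k_d t) = e^(−0.430×1.677) = 0.4863; e^(−k_2 t) = e^(−0.898×1.677) = 0.2219.
D = 20.49 × (0.4863 − 0.2219) + 4.11 × 0.2219 = 5.418 + 0.9119 = 6.329 mg/L.

D ≈ 6.33 mg/L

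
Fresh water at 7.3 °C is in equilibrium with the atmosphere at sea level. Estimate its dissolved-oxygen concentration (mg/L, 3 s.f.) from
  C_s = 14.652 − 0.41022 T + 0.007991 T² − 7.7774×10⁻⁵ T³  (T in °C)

C_s ≈ 12.1 mg/L

C_s = 14.652 − 0.41022×7.3 + 0.007991×7.3² − 7.7774×10⁻⁵×7.3³ = 12.05 mg/L.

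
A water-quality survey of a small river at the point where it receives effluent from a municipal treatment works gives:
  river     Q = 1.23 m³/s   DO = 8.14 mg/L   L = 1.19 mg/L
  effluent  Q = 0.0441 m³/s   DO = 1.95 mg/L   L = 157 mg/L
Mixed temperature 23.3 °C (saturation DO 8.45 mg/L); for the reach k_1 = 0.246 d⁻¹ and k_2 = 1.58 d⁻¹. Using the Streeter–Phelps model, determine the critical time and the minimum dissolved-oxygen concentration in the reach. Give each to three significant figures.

Mixed DO = (1.23×8.14 + 0.0441×1.95)/(1.23+0.0441) = 10.10/1.274 = 7.926 mg/L.
Mixed L₀ = (1.23×1.19 + 0.0441×157)/(1.274) = 8.387/1.274 = 6.583 mg/L.
Initial deficit D₀ = C_s − DO₀ = 8.45 − 7.926 = 0.5243 mg/L.
t_c = (1/1.334) ln[(1.58/0.246)(1 − 0.5243×1.334/(0.246×6.583))] = 0.7496 × ln(3.649) = 0.9704 d.
D_c = (0.246/1.58) × 6.583 × e^(−0.246×0.9704) = 0.1557 × 6.583 × 0.7876 = 0.8073 mg/L.
Minimum DO = 8.45 − 0.8073 = 7.643 mg/L.

t_c ≈ 0.970 d; minimum DO ≈ 7.64 mg/L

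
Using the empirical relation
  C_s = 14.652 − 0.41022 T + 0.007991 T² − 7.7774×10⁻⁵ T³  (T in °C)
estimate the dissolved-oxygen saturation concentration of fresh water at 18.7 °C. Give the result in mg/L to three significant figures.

C_s ≈ 9.27 mg/L

C_s = 14.652 − 0.41022×18.7 + 0.007991×18.7² − 7.7774×10⁻⁵×18.7³ = 9.267 mg/L.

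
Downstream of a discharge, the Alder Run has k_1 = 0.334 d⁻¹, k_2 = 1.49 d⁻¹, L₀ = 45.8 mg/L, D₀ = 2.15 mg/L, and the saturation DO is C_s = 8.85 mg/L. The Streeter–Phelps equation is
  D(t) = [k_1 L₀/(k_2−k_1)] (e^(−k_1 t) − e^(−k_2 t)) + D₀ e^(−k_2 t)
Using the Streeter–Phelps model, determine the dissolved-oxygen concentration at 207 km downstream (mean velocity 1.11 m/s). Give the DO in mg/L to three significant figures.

Travel time t = x/v = 207 km / (1.11 m/s) = 207000 m / 1.11 m/s = 186500 s = 2.158 d.
k_1 L₀/(k_2−k_1) = 0.334×45.8/(1.49−0.334) = 15.30/1.156 = 13.23 mg/L.
e^(−k_1 t) = e^(−0.334×2.158) = 0.4863; e^(−k_2 t) = e^(−1.49×2.158) = 0.04011.
D = 13.23 × (0.4863 − 0.04011) + 2.15 × 0.04011 = 5.904 + 0.08625 = 5.991 mg/L.
DO = C_s − D = 8.85 − 5.991 = 2.859 mg/L.

DO ≈ 2.86 mg/L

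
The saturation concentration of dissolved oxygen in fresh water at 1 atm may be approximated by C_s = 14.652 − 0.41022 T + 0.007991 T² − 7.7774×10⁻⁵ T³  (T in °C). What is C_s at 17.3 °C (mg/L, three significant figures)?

C_s ≈ 9.54 mg/L

C_s = 14.652 − 0.41022×17.3 + 0.007991×17.3² − 7.7774×10⁻⁵×17.3³ = 9.544 mg/L.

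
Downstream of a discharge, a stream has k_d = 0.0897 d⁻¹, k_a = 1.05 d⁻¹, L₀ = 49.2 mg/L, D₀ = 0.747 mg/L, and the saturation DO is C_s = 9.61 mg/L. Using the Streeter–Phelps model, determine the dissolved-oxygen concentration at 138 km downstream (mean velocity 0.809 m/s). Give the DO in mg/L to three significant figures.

DO ≈ 6.24 mg/L

Travel time t = x/v = 138 km / (0.809 m/s) = 138000 m / 0.809 m/s = 170600 s = 1.974 d.
k_d L₀/(k_a−k_d) = 0.0897×49.2/(1.05−0.0897) = 4.413/0.9603 = 4.596 mg/L.
e^(−k_d t) = e^(−0.0897×1.974) = 0.8377; e^(−k_a t) = e^(−1.05×1.974) = 0.1258.
D = 4.596 × (0.8377 − 0.1258) + 0.747 × 0.1258 = 3.272 + 0.09398 = 3.366 mg/L.
DO = C_s − D = 9.61 − 3.366 = 6.244 mg/L.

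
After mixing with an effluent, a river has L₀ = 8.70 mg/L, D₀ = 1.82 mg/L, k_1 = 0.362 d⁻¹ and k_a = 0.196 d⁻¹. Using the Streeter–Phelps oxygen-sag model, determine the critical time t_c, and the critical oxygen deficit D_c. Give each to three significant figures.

t_c ≈ 3.14 d; D_c ≈ 5.15 mg/L

With k_a/k_1 = 0.5414 and 1 − D₀(k_a−k_1)/(k_1 L₀) = 1.096,
t_c = ln(0.5414 × 1.096) / (0.196 − 0.362) = ln(0.5934) / -0.1660 = -0.5219/-0.1660 = 3.144 d.
L(t_c) = L₀ e^(−k_1 t_c) = 8.70 × 0.3204 = 2.788 mg/L, and at the critical point k_a D_c = k_1 L, so D_c = (0.362/0.196) × 2.788 = 5.148 mg/L.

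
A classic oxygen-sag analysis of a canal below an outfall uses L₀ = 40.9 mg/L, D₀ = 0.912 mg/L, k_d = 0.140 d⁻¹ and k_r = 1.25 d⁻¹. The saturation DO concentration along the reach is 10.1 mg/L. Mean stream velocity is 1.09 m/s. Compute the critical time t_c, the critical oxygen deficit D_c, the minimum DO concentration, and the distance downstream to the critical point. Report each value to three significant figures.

At the critical point dD/dt = 0, so k_d L₀ e^(−k_d t) = k_r D. Substituting D(t) from the Streeter–Phelps equation and solving for t gives
t_c = ln[(k_r/k_d)(1 − D₀(k_r−k_d)/(k_d L₀))] / (k_r−k_d).
Here k_r−k_d = 1.110 d⁻¹ and 1 − D₀(k_r−k_d)/(k_d L₀) = 1 − 0.912×1.110/(0.140×40.9) = 0.8232, so
t_c = ln(8.929 × 0.8232) / 1.110 = 1.995 / 1.110 = 1.797 d.
D_c = (k_d/k_r) L₀ e^(−k_d t_c) = (0.140/1.25) × 40.9 × e^(−0.140×1.797) = 0.1120 × 40.9 × 0.7776 = 3.562 mg/L.
Minimum DO = C_s − D_c = 10.1 − 3.562 = 6.538 mg/L.
x_c = v t_c = 1.09 m/s × 1.797 d × 86400 s/d = 169200 m ≈ 169 km.

t_c ≈ 1.80 d; D_c ≈ 3.56 mg/L; min DO ≈ 6.54 mg/L; x_c ≈ 169 km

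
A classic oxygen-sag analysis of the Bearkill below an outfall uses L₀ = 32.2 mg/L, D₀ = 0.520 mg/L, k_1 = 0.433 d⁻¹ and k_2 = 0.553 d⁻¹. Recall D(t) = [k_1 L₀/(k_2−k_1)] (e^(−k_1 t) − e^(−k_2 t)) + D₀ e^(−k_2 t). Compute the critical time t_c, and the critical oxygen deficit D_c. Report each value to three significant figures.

t_c ≈ 2.00 d; D_c ≈ 10.6 mg/L

With k_2/k_1 = 1.277 and 1 − D₀(k_2−k_1)/(k_1 L₀) = 0.9955,
t_c = ln(1.277 × 0.9955) / (0.553 − 0.433) = ln(1.271) / 0.1200 = 0.2401/0.1200 = 2.001 d.
L(t_c) = L₀ e^(−k_1 t_c) = 32.2 × 0.4204 = 13.54 mg/L, and at the critical point k_2 D_c = k_1 L, so D_c = (0.433/0.553) × 13.54 = 10.60 mg/L.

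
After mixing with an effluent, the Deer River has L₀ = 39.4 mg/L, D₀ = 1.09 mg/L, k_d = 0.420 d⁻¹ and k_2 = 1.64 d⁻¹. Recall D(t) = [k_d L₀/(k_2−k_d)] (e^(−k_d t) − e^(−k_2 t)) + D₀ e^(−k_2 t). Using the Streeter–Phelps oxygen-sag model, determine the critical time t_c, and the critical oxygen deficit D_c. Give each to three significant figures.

At the critical point dD/dt = 0, so k_d L₀ e^(−k_d t) = k_2 D. Substituting D(t) from the Streeter–Phelps equation and solving for t gives
t_c = ln[(k_2/k_d)(1 − D₀(k_2−k_d)/(k_d L₀))] / (k_2−k_d).
Here k_2−k_d = 1.220 d⁻¹ and 1 − D₀(k_2−k_d)/(k_d L₀) = 1 − 1.09×1.220/(0.420×39.4) = 0.9196, so
t_c = ln(3.905 × 0.9196) / 1.220 = 1.278 / 1.220 = 1.048 d.
D_c = (k_d/k_2) L₀ e^(−k_d t_c) = (0.420/1.64) × 39.4 × e^(−0.420×1.048) = 0.2561 × 39.4 × 0.6440 = 6.498 mg/L.

t_c ≈ 1.05 d; D_c ≈ 6.50 mg/L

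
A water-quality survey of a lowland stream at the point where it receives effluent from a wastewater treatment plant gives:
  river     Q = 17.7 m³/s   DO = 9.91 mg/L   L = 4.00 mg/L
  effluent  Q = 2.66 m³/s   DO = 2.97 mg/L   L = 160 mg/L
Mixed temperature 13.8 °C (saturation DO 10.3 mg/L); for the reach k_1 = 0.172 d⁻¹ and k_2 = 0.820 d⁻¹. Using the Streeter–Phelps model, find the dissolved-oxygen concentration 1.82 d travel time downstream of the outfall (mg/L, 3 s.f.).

DO ≈ 6.73 mg/L

Mixed DO = (17.7×9.91 + 2.66×2.97)/(17.7+2.66) = 183.3/20.36 = 9.003 mg/L.
Mixed L₀ = (17.7×4.00 + 2.66×160)/(20.36) = 496.4/20.36 = 24.38 mg/L.
Initial deficit D₀ = C_s − DO₀ = 10.3 − 9.003 = 1.297 mg/L.
D(1.82) = [0.172×24.38/(0.820−0.172)](e^(−0.172×1.82) − e^(−0.820×1.82)) + 1.297 e^(−0.820×1.82)
= 6.472 × (0.7312 − 0.2248) + 1.297 × 0.2248 = 3.569 mg/L.
DO = 10.3 − 3.569 = 6.731 mg/L.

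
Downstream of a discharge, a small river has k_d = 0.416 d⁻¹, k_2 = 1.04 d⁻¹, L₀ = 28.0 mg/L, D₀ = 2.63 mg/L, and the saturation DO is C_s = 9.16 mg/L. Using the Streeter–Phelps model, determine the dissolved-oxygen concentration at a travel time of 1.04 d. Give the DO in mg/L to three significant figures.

DO ≈ 2.49 mg/L

k_d L₀/(k_2−k_d) = 0.416×28.0/(1.04−0.416) = 11.65/0.6240 = 18.67 mg/L.
e^(−k_d t) = e^(−0.416×1.040) = 0.6488; e^(−k_2 t) = e^(−1.04×1.040) = 0.3391.
D = 18.67 × (0.6488 − 0.3391) + 2.63 × 0.3391 = 5.782 + 0.8917 = 6.674 mg/L.
DO = C_s − D = 9.16 − 6.674 = 2.486 mg/L.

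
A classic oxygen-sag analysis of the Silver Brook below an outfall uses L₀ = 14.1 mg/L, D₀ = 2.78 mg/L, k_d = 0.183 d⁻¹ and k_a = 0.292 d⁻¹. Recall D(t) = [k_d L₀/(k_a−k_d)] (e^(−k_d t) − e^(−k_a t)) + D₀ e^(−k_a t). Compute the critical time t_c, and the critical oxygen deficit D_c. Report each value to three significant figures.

t_c ≈ 3.14 d; D_c ≈ 4.97 mg/L

At the critical point dD/dt = 0, so k_d L₀ e^(−k_d t) = k_a D. Substituting D(t) from the Streeter–Phelps equation and solving for t gives
t_c = ln[(k_a/k_d)(1 − D₀(k_a−k_d)/(k_d L₀))] / (k_a−k_d).
Here k_a−k_d = 0.1090 d⁻¹ and 1 − D₀(k_a−k_d)/(k_d L₀) = 1 − 2.78×0.1090/(0.183×14.1) = 0.8826, so
t_c = ln(1.596 × 0.8826) / 0.1090 = 0.3423 / 0.1090 = 3.141 d.
L(t_c) = L₀ e^(−k_d t_c) = 14.1 × 0.5628 = 7.936 mg/L, and at the critical point k_a D_c = k_d L, so D_c = (0.183/0.292) × 7.936 = 4.974 mg/L.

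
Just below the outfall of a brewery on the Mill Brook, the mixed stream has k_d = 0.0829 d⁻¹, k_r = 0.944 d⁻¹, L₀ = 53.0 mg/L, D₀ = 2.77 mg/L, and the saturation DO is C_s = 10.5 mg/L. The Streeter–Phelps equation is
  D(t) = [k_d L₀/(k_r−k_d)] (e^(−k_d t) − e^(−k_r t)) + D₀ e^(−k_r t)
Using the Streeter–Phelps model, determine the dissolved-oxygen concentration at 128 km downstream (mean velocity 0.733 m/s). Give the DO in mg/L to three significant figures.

Travel time t = x/v = 128 km / (0.733 m/s) = 128000 m / 0.733 m/s = 174600 s = 2.021 d.
k_d L₀/(k_r−k_d) = 0.0829×53.0/(0.944−0.0829) = 4.394/0.8611 = 5.102 mg/L.
e^(−k_d t) = e^(−0.0829×2.021) = 0.8457; e^(−k_r t) = e^(−0.944×2.021) = 0.1484.
D = 5.102 × (0.8457 − 0.1484) + 2.77 × 0.1484 = 3.558 + 0.4110 = 3.969 mg/L.
DO = C_s − D = 10.5 − 3.969 = 6.531 mg/L.

DO ≈ 6.53 mg/L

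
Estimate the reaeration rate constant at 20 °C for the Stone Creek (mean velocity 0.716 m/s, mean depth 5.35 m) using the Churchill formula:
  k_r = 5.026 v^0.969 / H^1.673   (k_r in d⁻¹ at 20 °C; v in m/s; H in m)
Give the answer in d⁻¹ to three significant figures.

k_r ≈ 0.220 d⁻¹

k_r = 5.026 × 0.716^0.969 / 5.35^1.673 = 5.026 × 0.7235 / 16.54 = 0.2198 d⁻¹.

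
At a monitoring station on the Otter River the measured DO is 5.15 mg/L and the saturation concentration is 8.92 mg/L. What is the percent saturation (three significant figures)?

57.7 % saturation

% saturation = C/C_s × 100 = 5.15/8.92 × 100 = 57.7 %.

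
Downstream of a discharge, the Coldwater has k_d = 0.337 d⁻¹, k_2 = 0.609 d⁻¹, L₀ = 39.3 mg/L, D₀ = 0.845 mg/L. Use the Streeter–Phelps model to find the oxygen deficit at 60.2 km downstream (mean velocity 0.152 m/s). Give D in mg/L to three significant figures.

D ≈ 7.45 mg/L

Travel time t = x/v = 60.2 km / (0.152 m/s) = 60200 m / 0.152 m/s = 396100 s = 4.584 d.
k_d L₀/(k_2−k_d) = 0.337×39.3/(0.609−0.337) = 13.24/0.2720 = 48.69 mg/L.
e^(−k_d t) = e^(−0.337×4.584) = 0.2134; e^(−k_2 t) = e^(−0.609×4.584) = 0.06132.
D = 48.69 × (0.2134 − 0.06132) + 0.845 × 0.06132 = 7.403 + 0.05182 = 7.455 mg/L.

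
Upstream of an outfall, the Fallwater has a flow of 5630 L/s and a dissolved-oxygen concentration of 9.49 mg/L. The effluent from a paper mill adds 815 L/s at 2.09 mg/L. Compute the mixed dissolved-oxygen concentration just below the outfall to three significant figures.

Flow-weighted mixing: C = (Q_r C_r + Q_w C_w)/(Q_r + Q_w)
= (5630×9.49 + 815×2.09)/(5630 + 815) = 55130/6445 = 8.554 mg/L.

8.55 mg/L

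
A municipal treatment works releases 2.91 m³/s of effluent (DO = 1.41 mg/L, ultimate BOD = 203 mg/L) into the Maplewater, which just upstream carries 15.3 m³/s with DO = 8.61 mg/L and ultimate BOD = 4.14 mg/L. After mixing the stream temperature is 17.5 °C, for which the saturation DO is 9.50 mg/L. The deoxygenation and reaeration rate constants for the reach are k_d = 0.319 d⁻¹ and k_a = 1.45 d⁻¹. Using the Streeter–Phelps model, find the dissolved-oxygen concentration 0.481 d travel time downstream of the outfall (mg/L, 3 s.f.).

Mixed DO = (15.3×8.61 + 2.91×1.41)/(15.3+2.91) = 135.8/18.21 = 7.459 mg/L.
Mixed L₀ = (15.3×4.14 + 2.91×203)/(18.21) = 654.1/18.21 = 35.92 mg/L.
Initial deficit D₀ = C_s − DO₀ = 9.50 − 7.459 = 2.041 mg/L.
D(0.481) = [0.319×35.92/(1.45−0.319)](e^(−0.319×0.481) − e^(−1.45×0.481)) + 2.041 e^(−1.45×0.481)
= 10.13 × (0.8578 − 0.4979) + 2.041 × 0.4979 = 4.662 mg/L.
DO = 9.50 − 4.662 = 4.838 mg/L.

DO ≈ 4.84 mg/L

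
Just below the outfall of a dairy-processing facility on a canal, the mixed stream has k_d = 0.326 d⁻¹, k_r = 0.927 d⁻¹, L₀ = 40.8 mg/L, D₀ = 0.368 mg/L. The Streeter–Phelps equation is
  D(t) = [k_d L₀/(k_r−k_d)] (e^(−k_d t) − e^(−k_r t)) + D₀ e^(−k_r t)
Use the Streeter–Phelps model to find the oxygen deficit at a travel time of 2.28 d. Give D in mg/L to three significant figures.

D ≈ 7.90 mg/L

k_d L₀/(k_r−k_d) = 0.326×40.8/(0.927−0.326) = 13.30/0.6010 = 22.13 mg/L.
e^(−k_d t) = e^(−0.326×2.280) = 0.4756; e^(−k_r t) = e^(−0.927×2.280) = 0.1208.
D = 22.13 × (0.4756 − 0.1208) + 0.368 × 0.1208 = 7.851 + 0.04446 = 7.895 mg/L.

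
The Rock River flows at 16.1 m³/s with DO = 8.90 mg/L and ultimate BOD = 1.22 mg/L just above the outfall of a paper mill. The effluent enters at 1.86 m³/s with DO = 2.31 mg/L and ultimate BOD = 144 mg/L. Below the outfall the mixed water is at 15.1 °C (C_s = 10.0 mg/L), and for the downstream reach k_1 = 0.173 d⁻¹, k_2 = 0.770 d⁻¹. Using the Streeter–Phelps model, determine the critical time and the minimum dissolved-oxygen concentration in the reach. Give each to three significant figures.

Mixed DO = (16.1×8.90 + 1.86×2.31)/(16.1+1.86) = 147.6/17.96 = 8.218 mg/L.
Mixed L₀ = (16.1×1.22 + 1.86×144)/(17.96) = 287.5/17.96 = 16.01 mg/L.
Initial deficit D₀ = C_s − DO₀ = 10.0 − 8.218 = 1.782 mg/L.
t_c = (1/0.5970) ln[(0.770/0.173)(1 − 1.782×0.5970/(0.173×16.01))] = 1.675 × ln(2.740) = 1.689 d.
D_c = (0.173/0.770) × 16.01 × e^(−0.173×1.689) = 0.2247 × 16.01 × 0.7467 = 2.685 mg/L.
Minimum DO = 10.0 − 2.685 = 7.315 mg/L.

t_c ≈ 1.69 d; minimum DO ≈ 7.31 mg/L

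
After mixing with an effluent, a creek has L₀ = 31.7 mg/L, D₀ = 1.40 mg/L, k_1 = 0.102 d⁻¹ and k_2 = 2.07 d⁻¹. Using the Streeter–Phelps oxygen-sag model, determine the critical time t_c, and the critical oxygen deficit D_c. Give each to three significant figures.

At the critical point dD/dt = 0, so k_1 L₀ e^(−k_1 t) = k_2 D. Substituting D(t) from the Streeter–Phelps equation and solving for t gives
t_c = ln[(k_2/k_1)(1 − D₀(k_2−k_1)/(k_1 L₀))] / (k_2−k_1).
Here k_2−k_1 = 1.968 d⁻¹ and 1 − D₀(k_2−k_1)/(k_1 L₀) = 1 − 1.40×1.968/(0.102×31.7) = 0.1479, so
t_c = ln(20.29 × 0.1479) / 1.968 = 1.099 / 1.968 = 0.5585 d.
L(t_c) = L₀ e^(−k_1 t_c) = 31.7 × 0.9446 = 29.94 mg/L, and at the critical point k_2 D_c = k_1 L, so D_c = (0.102/2.07) × 29.94 = 1.476 mg/L.

t_c ≈ 0.558 d; D_c ≈ 1.48 mg/L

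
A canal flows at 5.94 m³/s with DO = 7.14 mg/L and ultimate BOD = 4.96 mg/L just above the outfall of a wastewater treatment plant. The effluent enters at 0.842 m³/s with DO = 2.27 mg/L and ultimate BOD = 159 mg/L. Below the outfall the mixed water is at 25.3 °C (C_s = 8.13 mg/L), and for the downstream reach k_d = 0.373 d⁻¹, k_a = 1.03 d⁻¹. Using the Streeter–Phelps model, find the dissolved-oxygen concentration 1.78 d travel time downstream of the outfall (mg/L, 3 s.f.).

Mixed DO = (5.94×7.14 + 0.842×2.27)/(5.94+0.842) = 44.32/6.782 = 6.535 mg/L.
Mixed L₀ = (5.94×4.96 + 0.842×159)/(6.782) = 163.3/6.782 = 24.08 mg/L.
Initial deficit D₀ = C_s − DO₀ = 8.13 − 6.535 = 1.595 mg/L.
D(1.78) = [0.373×24.08/(1.03−0.373)](e^(−0.373×1.78) − e^(−1.03×1.78)) + 1.595 e^(−1.03×1.78)
= 13.67 × (0.5148 − 0.1599) + 1.595 × 0.1599 = 5.108 mg/L.
DO = 8.13 − 5.108 = 3.022 mg/L.

DO ≈ 3.02 mg/L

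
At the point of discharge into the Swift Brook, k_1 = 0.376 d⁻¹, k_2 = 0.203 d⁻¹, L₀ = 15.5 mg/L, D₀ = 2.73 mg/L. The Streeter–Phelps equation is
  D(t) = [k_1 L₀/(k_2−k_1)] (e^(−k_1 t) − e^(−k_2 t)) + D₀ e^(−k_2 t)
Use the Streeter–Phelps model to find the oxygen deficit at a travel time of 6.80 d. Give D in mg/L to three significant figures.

k_1 L₀/(k_2−k_1) = 0.376×15.5/(0.203−0.376) = 5.828/-0.1730 = -33.69 mg/L.
e^(−k_1 t) = e^(−0.376×6.800) = 0.07755; e^(−k_2 t) = e^(−0.203×6.800) = 0.2515.
D = -33.69 × (0.07755 − 0.2515) + 2.73 × 0.2515 = 5.859 + 0.6865 = 6.546 mg/L.

D ≈ 6.55 mg/L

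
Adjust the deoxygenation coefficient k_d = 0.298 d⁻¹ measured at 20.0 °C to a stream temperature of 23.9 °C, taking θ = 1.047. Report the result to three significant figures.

k_d ≈ 0.356 d⁻¹

k_d(T₂) = k_d(T₁) · θ^(T₂−T₁) = 0.298 × 1.047^(23.9−20.0)
= 0.298 × 1.047^3.90 = 0.298 × 1.196 = 0.3565 d⁻¹.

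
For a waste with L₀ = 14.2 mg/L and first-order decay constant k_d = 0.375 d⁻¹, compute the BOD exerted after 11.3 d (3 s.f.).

y_t = L₀(1 − e^(−k_d t)) = 14.2 × (1 − e^(−0.375×11.3))
= 14.2 × (1 − 0.01444) = 14.2 × 0.9856 = 13.99 mg/L.

y ≈ 14.0 mg/L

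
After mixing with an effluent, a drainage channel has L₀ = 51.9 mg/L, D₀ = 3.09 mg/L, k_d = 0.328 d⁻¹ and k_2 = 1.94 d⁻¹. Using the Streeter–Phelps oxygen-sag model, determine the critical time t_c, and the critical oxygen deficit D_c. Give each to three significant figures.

With k_2/k_d = 5.915 and 1 − D₀(k_2−k_d)/(k_d L₀) = 0.7074,
t_c = ln(5.915 × 0.7074) / (1.94 − 0.328) = ln(4.184) / 1.612 = 1.431/1.612 = 0.8879 d.
L(t_c) = L₀ e^(−k_d t_c) = 51.9 × 0.7473 = 38.79 mg/L, and at the critical point k_2 D_c = k_d L, so D_c = (0.328/1.94) × 38.79 = 6.558 mg/L.

t_c ≈ 0.888 d; D_c ≈ 6.56 mg/L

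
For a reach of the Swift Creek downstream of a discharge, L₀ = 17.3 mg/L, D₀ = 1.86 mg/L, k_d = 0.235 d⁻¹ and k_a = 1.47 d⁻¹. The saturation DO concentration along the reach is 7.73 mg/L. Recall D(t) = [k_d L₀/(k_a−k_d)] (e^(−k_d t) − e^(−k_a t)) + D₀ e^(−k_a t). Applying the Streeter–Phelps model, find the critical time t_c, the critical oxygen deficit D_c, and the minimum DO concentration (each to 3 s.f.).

At the critical point dD/dt = 0, so k_d L₀ e^(−k_d t) = k_a D. Substituting D(t) from the Streeter–Phelps equation and solving for t gives
t_c = ln[(k_a/k_d)(1 − D₀(k_a−k_d)/(k_d L₀))] / (k_a−k_d).
Here k_a−k_d = 1.235 d⁻¹ and 1 − D₀(k_a−k_d)/(k_d L₀) = 1 − 1.86×1.235/(0.235×17.3) = 0.4350, so
t_c = ln(6.255 × 0.4350) / 1.235 = 1.001 / 1.235 = 0.8105 d.
D_c = (k_d/k_a) L₀ e^(−k_d t_c) = (0.235/1.47) × 17.3 × e^(−0.235×0.8105) = 0.1599 × 17.3 × 0.8266 = 2.286 mg/L.
Minimum DO = C_s − D_c = 7.73 − 2.286 = 5.444 mg/L.

t_c ≈ 0.811 d; D_c ≈ 2.29 mg/L; min DO ≈ 5.44 mg/L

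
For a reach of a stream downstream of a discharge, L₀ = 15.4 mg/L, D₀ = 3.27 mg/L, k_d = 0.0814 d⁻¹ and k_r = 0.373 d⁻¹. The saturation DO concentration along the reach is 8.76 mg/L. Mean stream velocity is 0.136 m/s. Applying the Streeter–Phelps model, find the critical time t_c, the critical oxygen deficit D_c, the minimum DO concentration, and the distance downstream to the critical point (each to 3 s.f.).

t_c ≈ 0.317 d; D_c ≈ 3.28 mg/L; min DO ≈ 5.48 mg/L; x_c ≈ 3.72 km

With k_r/k_d = 4.582 and 1 − D₀(k_r−k_d)/(k_d L₀) = 0.2393,
t_c = ln(4.582 × 0.2393) / (0.373 − 0.0814) = ln(1.097) / 0.2916 = 0.09234/0.2916 = 0.3167 d.
L(t_c) = L₀ e^(−k_d t_c) = 15.4 × 0.9746 = 15.01 mg/L, and at the critical point k_r D_c = k_d L, so D_c = (0.0814/0.373) × 15.01 = 3.275 mg/L.
Minimum DO = C_s − D_c = 8.76 − 3.275 = 5.485 mg/L.
x_c = v t_c = 0.136 m/s × 0.3167 d × 86400 s/d = 3721 m ≈ 3.72 km.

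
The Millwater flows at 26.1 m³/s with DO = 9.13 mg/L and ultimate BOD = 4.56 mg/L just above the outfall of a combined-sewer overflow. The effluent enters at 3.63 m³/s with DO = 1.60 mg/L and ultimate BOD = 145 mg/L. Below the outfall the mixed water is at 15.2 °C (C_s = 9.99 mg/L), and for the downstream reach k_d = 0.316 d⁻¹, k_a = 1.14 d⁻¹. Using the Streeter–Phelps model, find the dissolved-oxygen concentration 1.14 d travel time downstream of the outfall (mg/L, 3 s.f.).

Mixed DO = (26.1×9.13 + 3.63×1.60)/(26.1+3.63) = 244.1/29.73 = 8.211 mg/L.
Mixed L₀ = (26.1×4.56 + 3.63×145)/(29.73) = 645.4/29.73 = 21.71 mg/L.
Initial deficit D₀ = C_s − DO₀ = 9.99 − 8.211 = 1.779 mg/L.
D(1.14) = [0.316×21.71/(1.14−0.316)](e^(−0.316×1.14) − e^(−1.14×1.14)) + 1.779 e^(−1.14×1.14)
= 8.325 × (0.6975 − 0.2726) + 1.779 × 0.2726 = 4.022 mg/L.
DO = 9.99 − 4.022 = 5.968 mg/L.

DO ≈ 5.97 mg/L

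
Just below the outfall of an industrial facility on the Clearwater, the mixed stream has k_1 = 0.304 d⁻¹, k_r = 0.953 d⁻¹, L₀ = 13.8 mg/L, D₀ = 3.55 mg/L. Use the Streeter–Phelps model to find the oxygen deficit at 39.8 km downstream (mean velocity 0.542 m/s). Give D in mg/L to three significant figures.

Travel time t = x/v = 39.8 km / (0.542 m/s) = 39800 m / 0.542 m/s = 73430 s = 0.8499 d.
k_1 L₀/(k_r−k_1) = 0.304×13.8/(0.953−0.304) = 4.195/0.6490 = 6.464 mg/L.
e^(−k_1 t) = e^(−0.304×0.8499) = 0.7723; e^(−k_r t) = e^(−0.953×0.8499) = 0.4449.
D = 6.464 × (0.7723 − 0.4449) + 3.55 × 0.4449 = 2.117 + 1.579 = 3.696 mg/L.

D ≈ 3.70 mg/L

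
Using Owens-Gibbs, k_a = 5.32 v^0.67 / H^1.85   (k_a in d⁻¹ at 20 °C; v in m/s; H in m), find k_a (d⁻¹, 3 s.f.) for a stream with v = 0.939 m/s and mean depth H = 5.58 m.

k_a = 5.32 × 0.939^0.67 / 5.58^1.85 = 5.32 × 0.9587 / 24.06 = 0.2120 d⁻¹.

k_a ≈ 0.212 d⁻¹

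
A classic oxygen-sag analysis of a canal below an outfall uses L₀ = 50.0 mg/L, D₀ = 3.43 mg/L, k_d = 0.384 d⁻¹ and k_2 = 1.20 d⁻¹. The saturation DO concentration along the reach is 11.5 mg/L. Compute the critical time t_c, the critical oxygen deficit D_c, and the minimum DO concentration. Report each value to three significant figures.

t_c = [1/(k_2−k_d)] ln[(k_2/k_d)(1 − D₀(k_2−k_d)/(k_d L₀))]
= [1/(1.20−0.384)] ln[(1.20/0.384)(1 − 3.43×0.8160/(0.384×50.0))]
= (1/0.8160) ln[3.125 × 0.8542] = 1.225 × ln(2.669) = 1.225 × 0.9819 = 1.203 d.
L(t_c) = L₀ e^(−k_d t_c) = 50.0 × 0.6300 = 31.50 mg/L, and at the critical point k_2 D_c = k_d L, so D_c = (0.384/1.20) × 31.50 = 10.08 mg/L.
Minimum DO = C_s − D_c = 11.5 − 10.08 = 1.420 mg/L.

t_c ≈ 1.20 d; D_c ≈ 10.1 mg/L; min DO ≈ 1.42 mg/L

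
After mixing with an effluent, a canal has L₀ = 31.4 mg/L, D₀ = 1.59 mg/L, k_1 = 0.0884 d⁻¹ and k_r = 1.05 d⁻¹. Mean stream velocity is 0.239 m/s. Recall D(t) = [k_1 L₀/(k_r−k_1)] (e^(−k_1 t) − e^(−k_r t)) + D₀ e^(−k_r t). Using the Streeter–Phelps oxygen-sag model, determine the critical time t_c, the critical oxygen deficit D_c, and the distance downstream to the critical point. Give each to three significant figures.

t_c ≈ 1.74 d; D_c ≈ 2.27 mg/L; x_c ≈ 36.0 km

At the critical point dD/dt = 0, so k_1 L₀ e^(−k_1 t) = k_r D. Substituting D(t) from the Streeter–Phelps equation and solving for t gives
t_c = ln[(k_r/k_1)(1 − D₀(k_r−k_1)/(k_1 L₀))] / (k_r−k_1).
Here k_r−k_1 = 0.9616 d⁻¹ and 1 − D₀(k_r−k_1)/(k_1 L₀) = 1 − 1.59×0.9616/(0.0884×31.4) = 0.4492, so
t_c = ln(11.88 × 0.4492) / 0.9616 = 1.674 / 0.9616 = 1.741 d.
L(t_c) = L₀ e^(−k_1 t_c) = 31.4 × 0.8573 = 26.92 mg/L, and at the critical point k_r D_c = k_1 L, so D_c = (0.0884/1.05) × 26.92 = 2.266 mg/L.
x_c = v t_c = 0.239 m/s × 1.741 d × 86400 s/d = 35960 m ≈ 36.0 km.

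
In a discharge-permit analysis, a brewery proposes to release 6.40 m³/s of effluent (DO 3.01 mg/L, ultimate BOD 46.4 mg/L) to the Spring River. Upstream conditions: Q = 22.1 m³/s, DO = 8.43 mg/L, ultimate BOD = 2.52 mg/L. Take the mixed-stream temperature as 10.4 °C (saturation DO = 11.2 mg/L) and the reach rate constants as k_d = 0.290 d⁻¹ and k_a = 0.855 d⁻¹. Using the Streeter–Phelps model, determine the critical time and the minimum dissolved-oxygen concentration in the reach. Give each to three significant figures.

Mixed DO = (22.1×8.43 + 6.40×3.01)/(22.1+6.40) = 205.6/28.50 = 7.213 mg/L.
Mixed L₀ = (22.1×2.52 + 6.40×46.4)/(28.50) = 352.7/28.50 = 12.37 mg/L.
Initial deficit D₀ = C_s − DO₀ = 11.2 − 7.213 = 3.987 mg/L.
t_c = (1/0.5650) ln[(0.855/0.290)(1 − 3.987×0.5650/(0.290×12.37))] = 1.770 × ln(1.097) = 0.1645 d.
D_c = (0.290/0.855) × 12.37 × e^(−0.290×0.1645) = 0.3392 × 12.37 × 0.9534 = 4.001 mg/L.
Minimum DO = 11.2 − 4.001 = 7.199 mg/L.

t_c ≈ 0.165 d; minimum DO ≈ 7.20 mg/L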